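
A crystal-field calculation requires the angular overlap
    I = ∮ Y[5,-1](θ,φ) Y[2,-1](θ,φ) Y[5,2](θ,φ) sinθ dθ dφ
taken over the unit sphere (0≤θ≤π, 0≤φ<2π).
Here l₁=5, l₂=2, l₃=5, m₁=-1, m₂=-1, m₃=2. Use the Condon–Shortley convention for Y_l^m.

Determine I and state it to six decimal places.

0.104819

m-sum 0 ✓  L=12 even ✓  3≤5≤7 ✓
Π(2lᵢ+1) = 11×5×11 = 605
triangle coeff Δ(5,2,5) = 1/38610
Σ_t [0,2]: t=0:+1/2880 t=1:−1/576 t=2:+1/2880 = -1/960
(3j)²=10/429 [(5 2 5; 0 0 0)], sign=+1
Σ_t [0,1]: t=0:+1/2880 t=1:−1/1440 = -1/2880
(3j)²=7/715 [(5 2 5; -1 -1 2)], sign=+1
⇒ 4πI² = 70/507
I = (+1)√(70/507/(4π)) = 0.10481902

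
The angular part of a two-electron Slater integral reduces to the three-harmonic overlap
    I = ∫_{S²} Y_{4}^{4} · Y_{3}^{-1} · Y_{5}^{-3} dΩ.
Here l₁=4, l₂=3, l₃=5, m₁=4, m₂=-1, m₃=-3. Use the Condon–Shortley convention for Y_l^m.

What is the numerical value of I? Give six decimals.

Rules hold: Σm=0, L=12 even, 1≤5≤7.
N = 9·7·11 = 693
Δ = 2!·6!·4!/13! = 1/180180
Racah Σ t=0..2: t=0:+1/576 t=1:−1/144 t=2:+1/576 = -1/288
⇒ 3j(4 3 5; 0 0 0)² = 20/1001, sgn +1
Racah Σ t=0..0: t=0:+1/5760 = 1/5760
⇒ 3j(4 3 5; 4 -1 -3)² = 56/2145, sgn +1
4πI² = N·(3j₀)²·(3jₘ)² = 672/1859
I = +1·√(0.361485/4π) = 0.16960553

0.169606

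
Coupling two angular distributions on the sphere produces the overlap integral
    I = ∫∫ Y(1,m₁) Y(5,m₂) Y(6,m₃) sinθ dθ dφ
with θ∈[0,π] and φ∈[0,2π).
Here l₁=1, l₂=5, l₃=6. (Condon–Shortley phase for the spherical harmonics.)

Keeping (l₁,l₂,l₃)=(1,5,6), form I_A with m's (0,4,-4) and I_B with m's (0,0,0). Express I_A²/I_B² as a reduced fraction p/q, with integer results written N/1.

Shared (l₁,l₂,l₃)=(1,5,6): N and (l;000)² cancel in I_A²/I_B².
A: Δ = 0!·2!·10!/13! = 1/858; Racah Σ t=0..0: t=0:+1/362880 = 1/362880; ⇒ 3j(1 5 6; 0 4 -4)² = 10/429, sgn +1
B: Δ = 0!·2!·10!/13! = 1/858; Racah Σ t=0..0: t=0:+1/14400 = 1/14400; ⇒ 3j(1 5 6; 0 0 0)² = 6/143, sgn +1
I_A²/I_B² = (10/429)/(6/143) = 5/9

5/9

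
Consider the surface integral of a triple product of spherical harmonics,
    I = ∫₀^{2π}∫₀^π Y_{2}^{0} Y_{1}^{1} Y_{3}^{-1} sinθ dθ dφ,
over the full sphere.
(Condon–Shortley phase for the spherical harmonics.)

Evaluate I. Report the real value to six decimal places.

Rules hold: Σm=0, L=6 even, 1≤3≤3.
N = 5·3·7 = 105
Δ = 0!·4!·2!/7! = 1/105
Racah Σ t=0..0: t=0:+1/4 = 1/4
⇒ 3j(2 1 3; 0 0 0)² = 3/35, sgn -1
Racah Σ t=0..0: t=0:+1/8 = 1/8
⇒ 3j(2 1 3; 0 1 -1)² = 2/35, sgn +1
4πI² = N·(3j₀)²·(3jₘ)² = 18/35
I = -1·√(0.514286/4π) = -0.20230066

-0.202301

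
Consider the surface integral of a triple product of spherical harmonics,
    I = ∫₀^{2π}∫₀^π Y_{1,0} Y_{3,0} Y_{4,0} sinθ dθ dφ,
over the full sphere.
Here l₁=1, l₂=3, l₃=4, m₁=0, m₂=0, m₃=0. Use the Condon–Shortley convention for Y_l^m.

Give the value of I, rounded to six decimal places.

0.246233

Checks pass: Σm=0; 8 even; l₃=4∈[2,4].
(2·1+1)(2·3+1)(2·4+1) = 189
Δ: 0! 2! 6! / 9! → 1/252
sum: t=0:+1/36 = 1/36
3j²(1 3 4; 0 0 0) = Δ·Π!·Σ² = 4/63  (sign +1)
(m-triple is (0,0,0) — same symbol as above.)
combine: 4πI² = 189·4/63·4/63 = 16/21
take √, sign +1: I = 0.24623252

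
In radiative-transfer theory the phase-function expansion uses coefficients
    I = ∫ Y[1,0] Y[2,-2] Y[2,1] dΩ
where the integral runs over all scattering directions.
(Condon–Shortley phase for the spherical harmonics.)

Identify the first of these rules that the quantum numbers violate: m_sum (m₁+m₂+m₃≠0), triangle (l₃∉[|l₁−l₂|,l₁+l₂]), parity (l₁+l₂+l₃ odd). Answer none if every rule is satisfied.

m_sum

azimuthal sum: 0 − 2 + 1 = -1  ✗
1 ≤ 2 ≤ 3 (triangle on l)
L = 1 + 2 + 2 = 5 (odd)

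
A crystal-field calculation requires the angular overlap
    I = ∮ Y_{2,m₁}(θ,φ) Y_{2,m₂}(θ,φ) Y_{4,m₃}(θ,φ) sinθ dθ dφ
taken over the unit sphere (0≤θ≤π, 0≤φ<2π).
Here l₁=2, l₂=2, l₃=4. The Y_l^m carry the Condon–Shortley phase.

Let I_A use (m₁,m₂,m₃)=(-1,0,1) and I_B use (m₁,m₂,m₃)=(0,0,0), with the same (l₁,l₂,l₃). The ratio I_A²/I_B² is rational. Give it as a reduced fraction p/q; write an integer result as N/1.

Same 2,2,4: normalisation and zero-m 3j drop out of the ratio.
A: Δ: 0! 4! 4! / 9! → 1/630; sum: t=0:+1/24 = 1/24; 3j²(2 2 4; -1 0 1) = Δ·Π!·Σ² = 1/21  (sign -1)
B: Δ: 0! 4! 4! / 9! → 1/630; sum: t=0:+1/16 = 1/16; 3j²(2 2 4; 0 0 0) = Δ·Π!·Σ² = 2/35  (sign +1)
I_A²/I_B² = (1/21)/(2/35) = 5/6

5/6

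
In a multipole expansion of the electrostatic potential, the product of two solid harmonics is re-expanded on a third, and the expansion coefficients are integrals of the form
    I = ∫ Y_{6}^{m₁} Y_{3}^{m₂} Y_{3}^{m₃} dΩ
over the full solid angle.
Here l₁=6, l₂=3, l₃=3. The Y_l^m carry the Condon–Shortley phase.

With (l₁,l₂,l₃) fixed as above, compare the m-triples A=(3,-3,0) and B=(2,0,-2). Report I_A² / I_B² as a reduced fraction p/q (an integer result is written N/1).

3/8

l's match ⇒ only the (l;m) 3-j factors differ between A and B.
A: triangle coeff Δ(6,3,3) = 1/12012; Σ_t [0,0]: t=0:+1/25920 = 1/25920; (3j)²=1/143 [(6 3 3; 3 -3 0)], sign=-1
B: triangle coeff Δ(6,3,3) = 1/12012; Σ_t [3,3]: t=3:−1/4320 = -1/4320; (3j)²=8/429 [(6 3 3; 2 0 -2)], sign=+1
I_A²/I_B² = (1/143)/(8/429) = 3/8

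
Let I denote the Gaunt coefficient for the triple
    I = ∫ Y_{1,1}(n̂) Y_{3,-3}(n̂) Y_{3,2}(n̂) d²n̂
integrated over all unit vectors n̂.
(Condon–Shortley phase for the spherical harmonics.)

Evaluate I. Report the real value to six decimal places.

0.000000

Σlᵢ=7 odd — θ-integrand is odd under cosθ→−cosθ; I=0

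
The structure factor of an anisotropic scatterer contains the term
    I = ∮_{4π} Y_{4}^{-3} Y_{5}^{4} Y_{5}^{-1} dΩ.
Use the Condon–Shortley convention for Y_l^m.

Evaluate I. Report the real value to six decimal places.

Checks pass: Σm=0; 14 even; l₃=5∈[1,9].
(2·4+1)(2·5+1)(2·5+1) = 1089
Δ: 4! 4! 6! / 15! → 1/3153150
sum: t=0:+1/69120 t=1:−1/1728 t=2:+1/576 t=3:−1/1728 t=4:+1/69120 = 7/11520
3j²(4 5 5; 0 0 0) = Δ·Π!·Σ² = 2/143  (sign -1)
sum: t=3:−1/103680 t=4:+1/17280 = 1/20736
3j²(4 5 5; -3 4 -1) = Δ·Π!·Σ² = 10/429  (sign +1)
combine: 4πI² = 1089·2/143·10/429 = 60/169
take √, sign -1: I = -0.16808437

-0.168084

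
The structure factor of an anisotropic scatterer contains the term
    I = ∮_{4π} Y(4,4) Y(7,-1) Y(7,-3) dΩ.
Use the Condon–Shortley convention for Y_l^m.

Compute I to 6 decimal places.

-0.167274

Checks pass: Σm=0; 18 even; l₃=7∈[3,11].
(2·4+1)(2·7+1)(2·7+1) = 2025
Δ: 4! 4! 10! / 19! → 1/58198140
sum: t=0:+1/17418240 t=1:−1/622080 t=2:+1/230400 t=3:−1/622080 t=4:+1/17418240 = 1/806400
3j²(4 7 7; 0 0 0) = Δ·Π!·Σ² = 2268/230945  (sign -1)
sum: t=0:+1/9953280 = 1/9953280
3j²(4 7 7; 4 -1 -3) = Δ·Π!·Σ² = 2450/138567  (sign +1)
combine: 4πI² = 2025·2268/230945·2450/138567 = 750141000/2133423721
take √, sign -1: I = -0.16727381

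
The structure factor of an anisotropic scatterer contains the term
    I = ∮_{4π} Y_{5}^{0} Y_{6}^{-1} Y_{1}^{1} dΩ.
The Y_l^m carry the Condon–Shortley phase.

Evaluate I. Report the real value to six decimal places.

-0.187239

Rules hold: Σm=0, L=12 even, 1≤1≤11.
N = 11·13·3 = 429
Δ = 10!·0!·2!/13! = 1/858
Racah Σ t=5..5: t=5:−1/14400 = -1/14400
⇒ 3j(5 6 1; 0 0 0)² = 6/143, sgn +1
Racah Σ t=5..5: t=5:−1/28800 = -1/28800
⇒ 3j(5 6 1; 0 -1 1)² = 7/286, sgn -1
4πI² = N·(3j₀)²·(3jₘ)² = 63/143
I = -1·√(0.440559/4π) = -0.18723944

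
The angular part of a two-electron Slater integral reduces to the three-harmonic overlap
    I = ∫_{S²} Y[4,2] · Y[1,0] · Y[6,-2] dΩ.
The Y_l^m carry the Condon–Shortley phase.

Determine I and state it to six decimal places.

triangle: need 3≤l₃≤5, have 6; I=0

0.000000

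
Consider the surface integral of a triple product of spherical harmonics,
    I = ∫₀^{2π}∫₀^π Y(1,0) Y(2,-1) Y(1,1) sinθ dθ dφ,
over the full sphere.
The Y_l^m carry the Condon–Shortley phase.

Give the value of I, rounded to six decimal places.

-0.218510

Checks pass: Σm=0; 4 even; l₃=1∈[1,3].
(2·1+1)(2·2+1)(2·1+1) = 45
Δ: 2! 0! 2! / 5! → 1/30
sum: t=1:−1/1 = -1/1
3j²(1 2 1; 0 0 0) = Δ·Π!·Σ² = 2/15  (sign +1)
sum: t=1:−1/2 = -1/2
3j²(1 2 1; 0 -1 1) = Δ·Π!·Σ² = 1/10  (sign -1)
combine: 4πI² = 45·2/15·1/10 = 3/5
take √, sign -1: I = -0.21850969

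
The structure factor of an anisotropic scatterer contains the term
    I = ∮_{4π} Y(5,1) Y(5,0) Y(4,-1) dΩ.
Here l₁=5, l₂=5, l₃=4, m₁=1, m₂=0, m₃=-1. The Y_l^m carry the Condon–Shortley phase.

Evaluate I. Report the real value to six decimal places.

-0.053153

Checks pass: Σm=0; 14 even; l₃=4∈[0,10].
(2·5+1)(2·5+1)(2·4+1) = 1089
Δ: 6! 4! 4! / 15! → 1/3153150
sum: t=1:−1/69120 t=2:+1/1728 t=3:−1/576 t=4:+1/1728 t=5:−1/69120 = -7/11520
3j²(5 5 4; 0 0 0) = Δ·Π!·Σ² = 2/143  (sign -1)
sum: t=1:−1/17280 t=2:+1/1152 t=3:−1/864 t=4:+1/6912 = -7/34560
3j²(5 5 4; 1 0 -1) = Δ·Π!·Σ² = 1/429  (sign +1)
combine: 4πI² = 1089·2/143·1/429 = 6/169
take √, sign -1: I = -0.05315295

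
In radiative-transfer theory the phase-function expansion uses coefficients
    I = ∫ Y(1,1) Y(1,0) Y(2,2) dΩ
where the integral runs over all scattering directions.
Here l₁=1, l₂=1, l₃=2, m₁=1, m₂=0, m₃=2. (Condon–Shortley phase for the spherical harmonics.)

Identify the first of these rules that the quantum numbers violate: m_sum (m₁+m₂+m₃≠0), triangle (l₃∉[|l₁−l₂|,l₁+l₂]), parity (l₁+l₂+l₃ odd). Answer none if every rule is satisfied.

azimuthal sum: 1 + 0 + 2 = 3  ✗
0 ≤ 2 ≤ 2 (triangle on l)
L = 1 + 1 + 2 = 4 (even)

m_sum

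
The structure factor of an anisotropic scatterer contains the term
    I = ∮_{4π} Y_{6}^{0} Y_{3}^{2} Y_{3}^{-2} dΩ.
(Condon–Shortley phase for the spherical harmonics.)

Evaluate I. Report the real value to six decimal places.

0.071126

Checks pass: Σm=0; 12 even; l₃=3∈[3,9].
(2·6+1)(2·3+1)(2·3+1) = 637
Δ: 6! 6! 0! / 13! → 1/12012
sum: t=3:−1/1296 = -1/1296
3j²(6 3 3; 0 0 0) = Δ·Π!·Σ² = 100/3003  (sign +1)
sum: t=5:−1/14400 = -1/14400
3j²(6 3 3; 0 2 -2) = Δ·Π!·Σ² = 3/1001  (sign +1)
combine: 4πI² = 637·100/3003·3/1001 = 100/1573
take √, sign +1: I = 0.07112638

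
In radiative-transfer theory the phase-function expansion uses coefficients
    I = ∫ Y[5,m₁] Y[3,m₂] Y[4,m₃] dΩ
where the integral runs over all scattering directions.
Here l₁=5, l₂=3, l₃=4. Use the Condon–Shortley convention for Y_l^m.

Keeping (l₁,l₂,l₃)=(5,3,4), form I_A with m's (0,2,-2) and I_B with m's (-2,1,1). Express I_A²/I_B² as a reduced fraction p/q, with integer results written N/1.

Shared (l₁,l₂,l₃)=(5,3,4): N and (l;000)² cancel in I_A²/I_B².
A: Δ = 4!·6!·2!/13! = 1/180180; Racah Σ t=3..4: t=3:−1/576 t=4:+1/2880 = -1/720; ⇒ 3j(5 3 4; 0 2 -2)² = 80/3003, sgn -1
B: Δ = 4!·6!·2!/13! = 1/180180; Racah Σ t=2..4: t=2:+1/960 t=3:−1/288 t=4:+1/1728 = -1/540; ⇒ 3j(5 3 4; -2 1 1)² = 128/6435, sgn +1
I_A²/I_B² = (80/3003)/(128/6435) = 75/56

75/56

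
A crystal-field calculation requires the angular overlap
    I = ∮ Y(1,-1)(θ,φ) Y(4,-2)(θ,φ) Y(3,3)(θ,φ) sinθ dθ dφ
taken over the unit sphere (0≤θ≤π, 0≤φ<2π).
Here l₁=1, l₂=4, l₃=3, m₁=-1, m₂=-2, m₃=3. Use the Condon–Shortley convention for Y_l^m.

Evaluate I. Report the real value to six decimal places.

Rules hold: Σm=0, L=8 even, 3≤3≤5.
N = 3·9·7 = 189
Δ = 2!·0!·6!/9! = 1/252
Racah Σ t=1..1: t=1:−1/36 = -1/36
⇒ 3j(1 4 3; 0 0 0)² = 4/63, sgn +1
Racah Σ t=2..2: t=2:+1/1440 = 1/1440
⇒ 3j(1 4 3; -1 -2 3)² = 1/252, sgn +1
4πI² = N·(3j₀)²·(3jₘ)² = 1/21
I = +1·√(0.047619/4π) = 0.06155813

0.061558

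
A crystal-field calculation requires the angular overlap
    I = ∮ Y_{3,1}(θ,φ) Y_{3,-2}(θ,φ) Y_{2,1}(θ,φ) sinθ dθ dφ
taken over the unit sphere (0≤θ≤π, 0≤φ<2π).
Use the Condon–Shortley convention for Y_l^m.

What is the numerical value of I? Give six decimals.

0.162868

m-sum 0 ✓  L=8 even ✓  0≤2≤6 ✓
Π(2lᵢ+1) = 7×7×5 = 245
triangle coeff Δ(3,3,2) = 1/3780
Σ_t [1,3]: t=1:−1/24 t=2:+1/4 t=3:−1/24 = 1/6
(3j)²=4/105 [(3 3 2; 0 0 0)], sign=+1
Σ_t [0,1]: t=0:+1/48 t=1:−1/12 = -1/16
(3j)²=1/28 [(3 3 2; 1 -2 1)], sign=+1
⇒ 4πI² = 1/3
I = (+1)√(1/3/(4π)) = 0.16286750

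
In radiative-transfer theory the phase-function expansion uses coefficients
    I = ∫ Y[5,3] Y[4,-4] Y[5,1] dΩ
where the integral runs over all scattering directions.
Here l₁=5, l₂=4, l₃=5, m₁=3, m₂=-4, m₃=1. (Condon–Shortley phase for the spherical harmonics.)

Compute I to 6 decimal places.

m-sum 0 ✓  L=14 even ✓  1≤5≤9 ✓
Π(2lᵢ+1) = 11×9×11 = 1089
triangle coeff Δ(5,4,5) = 1/3153150
Σ_t [0,4]: t=0:+1/69120 t=1:−1/1728 t=2:+1/576 t=3:−1/1728 t=4:+1/69120 = 7/11520
(3j)²=2/143 [(5 4 5; 0 0 0)], sign=-1
Σ_t [0,0]: t=0:+1/27648 = 1/27648
(3j)²=10/429 [(5 4 5; 3 -4 1)], sign=+1
⇒ 4πI² = 60/169
I = (-1)√(60/169/(4π)) = -0.16808437

-0.168084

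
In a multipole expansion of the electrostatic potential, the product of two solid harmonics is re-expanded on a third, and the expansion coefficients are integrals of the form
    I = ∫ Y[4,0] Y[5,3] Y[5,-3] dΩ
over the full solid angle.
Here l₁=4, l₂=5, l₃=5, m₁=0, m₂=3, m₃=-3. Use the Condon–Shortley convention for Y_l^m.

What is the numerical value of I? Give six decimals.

Rules hold: Σm=0, L=14 even, 1≤5≤9.
N = 9·11·11 = 1089
Δ = 4!·4!·6!/15! = 1/3153150
Racah Σ t=0..4: t=0:+1/69120 t=1:−1/1728 t=2:+1/576 t=3:−1/1728 t=4:+1/69120 = 7/11520
⇒ 3j(4 5 5; 0 0 0)² = 2/143, sgn -1
Racah Σ t=2..4: t=2:+1/11520 t=3:−1/4320 t=4:+1/27648 = -1/9216
⇒ 3j(4 5 5; 0 3 -3)² = 2/143, sgn -1
4πI² = N·(3j₀)²·(3jₘ)² = 36/169
I = +1·√(0.213018/4π) = 0.13019760

0.130198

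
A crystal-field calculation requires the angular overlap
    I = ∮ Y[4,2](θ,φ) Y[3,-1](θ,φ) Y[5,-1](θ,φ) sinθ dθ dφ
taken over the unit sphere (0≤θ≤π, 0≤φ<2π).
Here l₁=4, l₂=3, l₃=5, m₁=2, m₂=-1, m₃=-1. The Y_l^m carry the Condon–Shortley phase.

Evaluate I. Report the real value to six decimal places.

Rules hold: Σm=0, L=12 even, 1≤5≤7.
N = 9·7·11 = 693
Δ = 2!·6!·4!/13! = 1/180180
Racah Σ t=0..2: t=0:+1/576 t=1:−1/144 t=2:+1/576 = -1/288
⇒ 3j(4 3 5; 0 0 0)² = 20/1001, sgn +1
Racah Σ t=0..2: t=0:+1/384 t=1:−1/720 t=2:+1/34560 = 43/34560
⇒ 3j(4 3 5; 2 -1 -1)² = 1849/180180, sgn +1
4πI² = N·(3j₀)²·(3jₘ)² = 1849/13013
I = +1·√(0.142089/4π) = 0.10633465

0.106335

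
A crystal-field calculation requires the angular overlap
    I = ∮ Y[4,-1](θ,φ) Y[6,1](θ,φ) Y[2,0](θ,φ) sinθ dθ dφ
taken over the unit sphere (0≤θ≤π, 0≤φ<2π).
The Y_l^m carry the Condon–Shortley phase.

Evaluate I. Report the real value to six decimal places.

Checks pass: Σm=0; 12 even; l₃=2∈[2,10].
(2·4+1)(2·6+1)(2·2+1) = 585
Δ: 8! 0! 4! / 13! → 1/6435
sum: t=4:+1/2304 = 1/2304
3j²(4 6 2; 0 0 0) = Δ·Π!·Σ² = 5/143  (sign +1)
sum: t=5:−1/2880 = -1/2880
3j²(4 6 2; -1 1 0) = Δ·Π!·Σ² = 14/429  (sign -1)
combine: 4πI² = 585·5/143·14/429 = 1050/1573
take √, sign -1: I = -0.23047581

-0.230476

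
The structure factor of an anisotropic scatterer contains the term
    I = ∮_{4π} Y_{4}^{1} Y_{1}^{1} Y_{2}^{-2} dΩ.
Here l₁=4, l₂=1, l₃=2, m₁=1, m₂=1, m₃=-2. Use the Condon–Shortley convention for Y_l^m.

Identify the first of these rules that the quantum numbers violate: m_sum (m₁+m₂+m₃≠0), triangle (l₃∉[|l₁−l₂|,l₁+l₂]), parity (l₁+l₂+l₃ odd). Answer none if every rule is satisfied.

m₁+m₂+m₃ = 1 + 1 − 2 = 0  ✓
triangle: |4−1|=3 ≤ l₃=2 ≤ 4+1=5  ✗
parity: l₁+l₂+l₃ = 7 is odd

triangle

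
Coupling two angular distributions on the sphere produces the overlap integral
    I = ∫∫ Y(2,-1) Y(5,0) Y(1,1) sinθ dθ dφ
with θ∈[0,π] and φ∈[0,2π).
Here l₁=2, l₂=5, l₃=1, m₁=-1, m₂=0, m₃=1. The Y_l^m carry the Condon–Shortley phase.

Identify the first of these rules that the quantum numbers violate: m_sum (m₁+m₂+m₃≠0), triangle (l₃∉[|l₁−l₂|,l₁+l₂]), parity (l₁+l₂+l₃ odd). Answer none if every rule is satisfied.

azimuthal sum: -1 + 0 + 1 = 0  ✓
3 ≤ 1 ≤ 7 (triangle on l)  ✗
L = 2 + 5 + 1 = 8 (even)

triangle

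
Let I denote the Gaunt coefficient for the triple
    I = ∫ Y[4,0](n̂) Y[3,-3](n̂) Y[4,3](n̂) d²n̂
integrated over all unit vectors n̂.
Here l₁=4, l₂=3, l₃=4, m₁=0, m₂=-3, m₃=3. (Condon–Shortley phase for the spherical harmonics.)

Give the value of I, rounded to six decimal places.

l₁+l₂+l₃=11 is odd: 3j(l;000)=0 ⇒ I=0

0.000000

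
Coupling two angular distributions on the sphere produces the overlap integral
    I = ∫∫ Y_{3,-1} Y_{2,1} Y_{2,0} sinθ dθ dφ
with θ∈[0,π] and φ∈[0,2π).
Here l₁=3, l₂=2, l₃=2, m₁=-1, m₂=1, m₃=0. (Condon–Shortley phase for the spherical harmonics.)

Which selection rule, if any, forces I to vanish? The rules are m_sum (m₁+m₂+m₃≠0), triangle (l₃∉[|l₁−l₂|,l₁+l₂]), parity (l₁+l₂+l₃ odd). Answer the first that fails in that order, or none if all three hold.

azimuthal sum: -1 + 1 + 0 = 0  ✓
1 ≤ 2 ≤ 5 (triangle on l)  ✓
L = 3 + 2 + 2 = 7 (odd)  ✗

parity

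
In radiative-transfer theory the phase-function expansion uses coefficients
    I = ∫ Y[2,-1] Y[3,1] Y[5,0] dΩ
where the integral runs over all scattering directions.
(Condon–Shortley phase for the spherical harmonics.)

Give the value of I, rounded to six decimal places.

m-sum 0 ✓  L=10 even ✓  1≤5≤5 ✓
Π(2lᵢ+1) = 5×7×11 = 385
triangle coeff Δ(2,3,5) = 1/2310
Σ_t [0,0]: t=0:+1/144 = 1/144
(3j)²=10/231 [(2 3 5; 0 0 0)], sign=-1
Σ_t [0,0]: t=0:+1/288 = 1/288
(3j)²=5/231 [(2 3 5; -1 1 0)], sign=-1
⇒ 4πI² = 250/693
I = (+1)√(250/693/(4π)) = 0.16943318

0.169433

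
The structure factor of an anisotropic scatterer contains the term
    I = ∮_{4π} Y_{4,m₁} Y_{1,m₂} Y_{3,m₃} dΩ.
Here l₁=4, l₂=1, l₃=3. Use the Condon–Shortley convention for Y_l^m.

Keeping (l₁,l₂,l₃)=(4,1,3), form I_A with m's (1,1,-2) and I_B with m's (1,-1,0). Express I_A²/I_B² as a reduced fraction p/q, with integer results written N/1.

Same 4,1,3: normalisation and zero-m 3j drop out of the ratio.
A: Δ: 2! 6! 0! / 9! → 1/252; sum: t=2:+1/240 = 1/240; 3j²(4 1 3; 1 1 -2) = Δ·Π!·Σ² = 1/84  (sign -1)
B: Δ: 2! 6! 0! / 9! → 1/252; sum: t=0:+1/72 = 1/72; 3j²(4 1 3; 1 -1 0) = Δ·Π!·Σ² = 5/126  (sign -1)
I_A²/I_B² = (1/84)/(5/126) = 3/10

3/10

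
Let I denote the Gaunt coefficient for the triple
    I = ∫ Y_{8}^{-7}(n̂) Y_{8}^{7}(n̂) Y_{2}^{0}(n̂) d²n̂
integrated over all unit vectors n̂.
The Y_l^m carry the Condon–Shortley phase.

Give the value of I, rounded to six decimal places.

0.165996

m-sum 0 ✓  L=18 even ✓  0≤2≤16 ✓
Π(2lᵢ+1) = 17×17×5 = 1445
triangle coeff Δ(8,8,2) = 1/348840
Σ_t [6,8]: t=6:+1/116121600 t=7:−1/25401600 t=8:+1/116121600 = -1/45158400
(3j)²=24/1615 [(8 8 2; 0 0 0)], sign=-1
Σ_t [13,14]: t=13:−1/24908083200 t=14:+1/87178291200 = -1/34871316480
(3j)²=125/7752 [(8 8 2; -7 7 0)], sign=-1
⇒ 4πI² = 125/361
I = (+1)√(125/361/(4π)) = 0.16599556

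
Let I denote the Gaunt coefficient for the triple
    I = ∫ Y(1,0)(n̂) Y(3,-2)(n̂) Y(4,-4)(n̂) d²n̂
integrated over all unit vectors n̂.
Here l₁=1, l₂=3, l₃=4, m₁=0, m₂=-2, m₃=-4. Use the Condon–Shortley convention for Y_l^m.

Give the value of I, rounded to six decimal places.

m-sum = 0 − 2 − 4 = -6 ≠ 0 ⇒ I = 0

0.000000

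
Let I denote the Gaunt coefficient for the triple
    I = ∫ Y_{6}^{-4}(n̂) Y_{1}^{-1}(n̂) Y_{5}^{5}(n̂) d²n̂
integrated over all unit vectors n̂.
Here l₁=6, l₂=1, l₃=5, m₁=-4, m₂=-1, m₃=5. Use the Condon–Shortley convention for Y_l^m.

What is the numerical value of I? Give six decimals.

Rules hold: Σm=0, L=12 even, 5≤5≤7.
N = 13·3·11 = 429
Δ = 2!·10!·0!/13! = 1/858
Racah Σ t=1..1: t=1:−1/14400 = -1/14400
⇒ 3j(6 1 5; 0 0 0)² = 6/143, sgn +1
Racah Σ t=0..0: t=0:+1/7257600 = 1/7257600
⇒ 3j(6 1 5; -4 -1 5)² = 1/858, sgn +1
4πI² = N·(3j₀)²·(3jₘ)² = 3/143
I = +1·√(0.020979/4π) = 0.04085899

0.040859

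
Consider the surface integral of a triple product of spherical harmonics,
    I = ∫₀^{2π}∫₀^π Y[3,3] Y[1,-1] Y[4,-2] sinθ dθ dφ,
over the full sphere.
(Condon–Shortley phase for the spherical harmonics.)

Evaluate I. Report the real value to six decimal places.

Rules hold: Σm=0, L=8 even, 2≤4≤4.
N = 7·3·9 = 189
Δ = 0!·6!·2!/9! = 1/252
Racah Σ t=0..0: t=0:+1/36 = 1/36
⇒ 3j(3 1 4; 0 0 0)² = 4/63, sgn +1
Racah Σ t=0..0: t=0:+1/1440 = 1/1440
⇒ 3j(3 1 4; 3 -1 -2)² = 1/252, sgn +1
4πI² = N·(3j₀)²·(3jₘ)² = 1/21
I = +1·√(0.047619/4π) = 0.06155813

0.061558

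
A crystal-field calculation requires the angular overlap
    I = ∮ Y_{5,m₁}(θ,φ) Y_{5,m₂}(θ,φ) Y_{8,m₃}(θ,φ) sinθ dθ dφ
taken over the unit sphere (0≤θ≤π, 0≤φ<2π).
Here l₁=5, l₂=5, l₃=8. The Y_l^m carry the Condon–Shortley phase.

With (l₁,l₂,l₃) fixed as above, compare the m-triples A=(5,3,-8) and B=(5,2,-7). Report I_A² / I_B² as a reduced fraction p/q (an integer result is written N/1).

2/3

l's match ⇒ only the (l;m) 3-j factors differ between A and B.
A: triangle coeff Δ(5,5,8) = 1/37413090; Σ_t [0,0]: t=0:+1/3251404800 = 1/3251404800; (3j)²=5/323 [(5 5 8; 5 3 -8)], sign=+1
B: triangle coeff Δ(5,5,8) = 1/37413090; Σ_t [0,0]: t=0:+1/406425600 = 1/406425600; (3j)²=15/646 [(5 5 8; 5 2 -7)], sign=-1
I_A²/I_B² = (5/323)/(15/646) = 2/3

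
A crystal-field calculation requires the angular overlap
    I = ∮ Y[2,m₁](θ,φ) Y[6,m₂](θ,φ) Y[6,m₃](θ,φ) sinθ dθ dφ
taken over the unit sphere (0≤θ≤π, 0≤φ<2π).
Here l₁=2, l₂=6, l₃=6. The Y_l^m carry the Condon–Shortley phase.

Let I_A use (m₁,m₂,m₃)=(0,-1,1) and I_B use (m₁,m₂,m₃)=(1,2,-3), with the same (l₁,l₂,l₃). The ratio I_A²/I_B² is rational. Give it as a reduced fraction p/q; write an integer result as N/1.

Same 2,6,6: normalisation and zero-m 3j drop out of the ratio.
A: Δ: 2! 2! 10! / 15! → 1/90090; sum: t=0:+1/57600 t=1:−1/17280 t=2:+1/120960 = -13/403200; 3j²(2 6 6; 0 -1 1) = Δ·Π!·Σ² = 13/770  (sign +1)
B: Δ: 2! 2! 10! / 15! → 1/90090; sum: t=0:+1/161280 t=1:−1/60480 = -1/96768; 3j²(2 6 6; 1 2 -3) = Δ·Π!·Σ² = 15/1001  (sign +1)
I_A²/I_B² = (13/770)/(15/1001) = 169/150

169/150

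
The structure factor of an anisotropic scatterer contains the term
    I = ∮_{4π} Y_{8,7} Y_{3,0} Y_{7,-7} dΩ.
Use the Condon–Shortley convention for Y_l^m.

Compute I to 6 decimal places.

Checks pass: Σm=0; 18 even; l₃=7∈[5,11].
(2·8+1)(2·3+1)(2·7+1) = 1785
Δ: 4! 12! 2! / 19! → 1/5290740
sum: t=1:−1/7257600 t=2:+1/2073600 t=3:−1/7257600 = 1/4838400
3j²(8 3 7; 0 0 0) = Δ·Π!·Σ² = 252/20995  (sign -1)
sum: t=1:−1/5748019200 = -1/5748019200
3j²(8 3 7; 7 0 -7) = Δ·Π!·Σ² = 91/3876  (sign -1)
combine: 4πI² = 1785·252/20995·91/3876 = 3087/6137
take √, sign +1: I = 0.20007154

0.200072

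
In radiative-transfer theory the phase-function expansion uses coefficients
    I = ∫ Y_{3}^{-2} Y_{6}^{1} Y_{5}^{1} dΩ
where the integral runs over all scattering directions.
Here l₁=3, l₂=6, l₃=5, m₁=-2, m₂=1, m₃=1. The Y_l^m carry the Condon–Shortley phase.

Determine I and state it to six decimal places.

Rules hold: Σm=0, L=14 even, 3≤5≤9.
N = 7·13·11 = 1001
Δ = 4!·2!·8!/15! = 1/675675
Racah Σ t=1..3: t=1:−1/8640 t=2:+1/2304 t=3:−1/8640 = 7/34560
⇒ 3j(3 6 5; 0 0 0)² = 7/429, sgn -1
Racah Σ t=3..4: t=3:−1/6912 t=4:+1/17280 = -1/11520
⇒ 3j(3 6 5; -2 1 1)² = 2/143, sgn -1
4πI² = N·(3j₀)²·(3jₘ)² = 98/429
I = +1·√(0.228438/4π) = 0.13482780

0.134828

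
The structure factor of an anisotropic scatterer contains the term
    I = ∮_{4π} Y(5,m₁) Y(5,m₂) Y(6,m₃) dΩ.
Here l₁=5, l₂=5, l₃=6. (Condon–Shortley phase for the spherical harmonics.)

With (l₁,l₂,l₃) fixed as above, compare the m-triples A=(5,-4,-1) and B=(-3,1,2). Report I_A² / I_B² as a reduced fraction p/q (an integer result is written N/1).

189/242

Same 5,5,6: normalisation and zero-m 3j drop out of the ratio.
A: Δ: 4! 6! 6! / 17! → 1/28588560; sum: t=0:+1/2073600 = 1/2073600; 3j²(5 5 6; 5 -4 -1) = Δ·Π!·Σ² = 63/9724  (sign -1)
B: Δ: 4! 6! 6! / 17! → 1/28588560; sum: t=2:+1/138240 t=3:−1/25920 t=4:+1/55296 = -11/829440; 3j²(5 5 6; -3 1 2) = Δ·Π!·Σ² = 11/1326  (sign -1)
I_A²/I_B² = (63/9724)/(11/1326) = 189/242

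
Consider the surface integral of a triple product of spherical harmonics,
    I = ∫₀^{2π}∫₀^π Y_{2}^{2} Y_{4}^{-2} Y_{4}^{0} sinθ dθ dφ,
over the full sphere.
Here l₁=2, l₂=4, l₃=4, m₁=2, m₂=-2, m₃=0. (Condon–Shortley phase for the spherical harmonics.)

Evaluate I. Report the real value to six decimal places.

m-sum 0 ✓  L=10 even ✓  2≤4≤6 ✓
Π(2lᵢ+1) = 5×9×9 = 405
triangle coeff Δ(2,4,4) = 1/13860
Σ_t [0,2]: t=0:+1/192 t=1:−1/36 t=2:+1/192 = -5/288
(3j)²=20/693 [(2 4 4; 0 0 0)], sign=-1
Σ_t [0,0]: t=0:+1/192 = 1/192
(3j)²=3/77 [(2 4 4; 2 -2 0)], sign=+1
⇒ 4πI² = 2700/5929
I = (-1)√(2700/5929/(4π)) = -0.19036462

-0.190365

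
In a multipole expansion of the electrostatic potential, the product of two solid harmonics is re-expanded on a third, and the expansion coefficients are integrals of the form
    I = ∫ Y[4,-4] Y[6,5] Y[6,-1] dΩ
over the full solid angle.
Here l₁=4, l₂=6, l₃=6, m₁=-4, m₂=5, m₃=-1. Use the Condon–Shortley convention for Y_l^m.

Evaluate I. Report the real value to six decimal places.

-0.102536

Rules hold: Σm=0, L=16 even, 2≤6≤10.
N = 9·13·13 = 1521
Δ = 4!·4!·8!/17! = 1/15315300
Racah Σ t=0..4: t=0:+1/829440 t=1:−1/25920 t=2:+1/9216 t=3:−1/25920 t=4:+1/829440 = 7/207360
⇒ 3j(4 6 6; 0 0 0)² = 28/2431, sgn +1
Racah Σ t=4..4: t=4:+1/2903040 = 1/2903040
⇒ 3j(4 6 6; -4 5 -1)² = 5/663, sgn -1
4πI² = N·(3j₀)²·(3jₘ)² = 420/3179
I = -1·√(0.132117/4π) = -0.10253555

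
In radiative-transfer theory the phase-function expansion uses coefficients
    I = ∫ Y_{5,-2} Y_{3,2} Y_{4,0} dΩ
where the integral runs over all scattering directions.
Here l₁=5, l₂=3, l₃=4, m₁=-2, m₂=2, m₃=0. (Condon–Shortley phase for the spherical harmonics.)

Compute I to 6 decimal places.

-0.065427

Rules hold: Σm=0, L=12 even, 2≤4≤8.
N = 11·7·9 = 693
Δ = 4!·6!·2!/13! = 1/180180
Racah Σ t=1..3: t=1:−1/576 t=2:+1/144 t=3:−1/576 = 1/288
⇒ 3j(5 3 4; 0 0 0)² = 20/1001, sgn +1
Racah Σ t=3..4: t=3:−1/576 t=4:+1/864 = -1/1728
⇒ 3j(5 3 4; -2 2 0)² = 5/1287, sgn -1
4πI² = N·(3j₀)²·(3jₘ)² = 100/1859
I = -1·√(0.0537924/4π) = -0.06542675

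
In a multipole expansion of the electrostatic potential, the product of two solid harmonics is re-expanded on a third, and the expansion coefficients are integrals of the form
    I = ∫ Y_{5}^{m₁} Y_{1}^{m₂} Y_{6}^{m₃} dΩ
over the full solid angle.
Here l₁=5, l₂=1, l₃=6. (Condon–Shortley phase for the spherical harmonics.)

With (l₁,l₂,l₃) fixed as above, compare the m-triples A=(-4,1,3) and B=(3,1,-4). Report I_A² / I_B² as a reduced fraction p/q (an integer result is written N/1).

1/15

Same 5,1,6: normalisation and zero-m 3j drop out of the ratio.
A: Δ: 0! 10! 2! / 13! → 1/858; sum: t=0:+1/725760 = 1/725760; 3j²(5 1 6; -4 1 3) = Δ·Π!·Σ² = 1/286  (sign -1)
B: Δ: 0! 10! 2! / 13! → 1/858; sum: t=0:+1/161280 = 1/161280; 3j²(5 1 6; 3 1 -4) = Δ·Π!·Σ² = 15/286  (sign +1)
I_A²/I_B² = (1/286)/(15/286) = 1/15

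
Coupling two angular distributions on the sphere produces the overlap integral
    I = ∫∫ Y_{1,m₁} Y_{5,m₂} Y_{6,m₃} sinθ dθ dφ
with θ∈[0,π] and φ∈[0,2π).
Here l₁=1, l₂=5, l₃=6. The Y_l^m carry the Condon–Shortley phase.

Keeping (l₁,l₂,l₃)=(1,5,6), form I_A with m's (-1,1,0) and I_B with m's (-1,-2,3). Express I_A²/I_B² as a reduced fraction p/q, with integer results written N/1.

5/12

l's match ⇒ only the (l;m) 3-j factors differ between A and B.
A: triangle coeff Δ(1,5,6) = 1/858; Σ_t [0,0]: t=0:+1/34560 = 1/34560; (3j)²=5/286 [(1 5 6; -1 1 0)], sign=+1
B: triangle coeff Δ(1,5,6) = 1/858; Σ_t [0,0]: t=0:+1/60480 = 1/60480; (3j)²=6/143 [(1 5 6; -1 -2 3)], sign=-1
I_A²/I_B² = (5/286)/(6/143) = 5/12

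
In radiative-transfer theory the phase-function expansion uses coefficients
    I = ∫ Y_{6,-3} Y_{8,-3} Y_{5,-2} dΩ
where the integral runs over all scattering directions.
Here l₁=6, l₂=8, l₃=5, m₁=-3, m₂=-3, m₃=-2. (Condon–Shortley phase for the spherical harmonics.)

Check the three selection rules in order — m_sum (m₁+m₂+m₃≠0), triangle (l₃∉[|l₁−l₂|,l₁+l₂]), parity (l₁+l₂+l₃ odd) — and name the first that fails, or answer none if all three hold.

azimuthal sum: -3 − 3 − 2 = -8  ✗
2 ≤ 5 ≤ 14 (triangle on l)
L = 6 + 8 + 5 = 19 (odd)

m_sum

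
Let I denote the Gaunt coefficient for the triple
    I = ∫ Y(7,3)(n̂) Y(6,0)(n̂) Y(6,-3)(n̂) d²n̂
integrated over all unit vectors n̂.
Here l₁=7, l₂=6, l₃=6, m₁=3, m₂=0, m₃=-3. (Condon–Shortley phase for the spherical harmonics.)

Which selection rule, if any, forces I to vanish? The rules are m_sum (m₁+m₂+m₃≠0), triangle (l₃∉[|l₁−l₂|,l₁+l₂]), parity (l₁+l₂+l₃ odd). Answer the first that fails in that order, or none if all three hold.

parity

azimuthal sum: 3 + 0 − 3 = 0  ✓
1 ≤ 6 ≤ 13 (triangle on l)  ✓
L = 7 + 6 + 6 = 19 (odd)  ✗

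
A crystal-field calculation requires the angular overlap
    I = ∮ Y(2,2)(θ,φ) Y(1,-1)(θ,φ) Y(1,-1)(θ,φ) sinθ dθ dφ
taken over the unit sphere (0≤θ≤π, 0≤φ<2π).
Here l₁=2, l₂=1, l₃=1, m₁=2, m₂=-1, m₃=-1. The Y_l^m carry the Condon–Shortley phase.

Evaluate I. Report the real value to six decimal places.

0.309019

Rules hold: Σm=0, L=4 even, 1≤1≤3.
N = 5·3·3 = 45
Δ = 2!·2!·0!/5! = 1/30
Racah Σ t=1..1: t=1:−1/1 = -1/1
⇒ 3j(2 1 1; 0 0 0)² = 2/15, sgn +1
Racah Σ t=0..0: t=0:+1/4 = 1/4
⇒ 3j(2 1 1; 2 -1 -1)² = 1/5, sgn +1
4πI² = N·(3j₀)²·(3jₘ)² = 6/5
I = +1·√(1.2/4π) = 0.30901936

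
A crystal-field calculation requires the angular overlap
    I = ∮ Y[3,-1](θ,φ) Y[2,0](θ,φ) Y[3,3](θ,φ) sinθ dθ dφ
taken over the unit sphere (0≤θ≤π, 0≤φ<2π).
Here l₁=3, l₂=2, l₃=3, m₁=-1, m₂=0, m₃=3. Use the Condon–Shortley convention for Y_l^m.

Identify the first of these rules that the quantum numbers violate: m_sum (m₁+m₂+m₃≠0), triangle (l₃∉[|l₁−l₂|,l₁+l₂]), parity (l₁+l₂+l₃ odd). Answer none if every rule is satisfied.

m_sum

Σmᵢ = 2  ✗
l₃∈[|l₁−l₂|,l₁+l₂]=[1,5], have l₃=3
Σlᵢ = 8 ⇒ even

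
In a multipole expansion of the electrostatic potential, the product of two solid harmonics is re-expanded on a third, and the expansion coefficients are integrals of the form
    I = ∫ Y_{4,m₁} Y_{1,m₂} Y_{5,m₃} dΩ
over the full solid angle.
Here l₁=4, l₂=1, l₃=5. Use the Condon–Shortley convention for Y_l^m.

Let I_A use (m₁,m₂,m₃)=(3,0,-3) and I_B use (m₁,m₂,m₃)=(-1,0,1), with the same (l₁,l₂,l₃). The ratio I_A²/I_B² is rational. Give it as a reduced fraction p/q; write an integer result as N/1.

2/3

Same 4,1,5: normalisation and zero-m 3j drop out of the ratio.
A: Δ: 0! 8! 2! / 11! → 1/495; sum: t=0:+1/5040 = 1/5040; 3j²(4 1 5; 3 0 -3) = Δ·Π!·Σ² = 16/495  (sign +1)
B: Δ: 0! 8! 2! / 11! → 1/495; sum: t=0:+1/720 = 1/720; 3j²(4 1 5; -1 0 1) = Δ·Π!·Σ² = 8/165  (sign +1)
I_A²/I_B² = (16/495)/(8/165) = 2/3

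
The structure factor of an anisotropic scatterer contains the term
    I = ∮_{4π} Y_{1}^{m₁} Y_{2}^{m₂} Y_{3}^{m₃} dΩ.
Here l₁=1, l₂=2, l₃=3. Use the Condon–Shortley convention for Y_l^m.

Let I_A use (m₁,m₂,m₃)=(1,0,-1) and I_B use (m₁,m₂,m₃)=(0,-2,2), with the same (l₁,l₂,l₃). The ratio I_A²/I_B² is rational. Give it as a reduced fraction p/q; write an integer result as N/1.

6/5

l's match ⇒ only the (l;m) 3-j factors differ between A and B.
A: triangle coeff Δ(1,2,3) = 1/105; Σ_t [0,0]: t=0:+1/8 = 1/8; (3j)²=2/35 [(1 2 3; 1 0 -1)], sign=+1
B: triangle coeff Δ(1,2,3) = 1/105; Σ_t [0,0]: t=0:+1/24 = 1/24; (3j)²=1/21 [(1 2 3; 0 -2 2)], sign=-1
I_A²/I_B² = (2/35)/(1/21) = 6/5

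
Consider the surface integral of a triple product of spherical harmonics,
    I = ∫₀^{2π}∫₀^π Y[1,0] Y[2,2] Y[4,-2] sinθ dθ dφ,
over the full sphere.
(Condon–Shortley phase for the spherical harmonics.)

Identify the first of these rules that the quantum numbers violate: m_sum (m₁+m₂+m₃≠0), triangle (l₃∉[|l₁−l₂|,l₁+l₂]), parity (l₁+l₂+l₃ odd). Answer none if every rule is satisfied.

triangle

Σmᵢ = 0  ✓
l₃∈[|l₁−l₂|,l₁+l₂]=[1,3], have l₃=4  ✗
Σlᵢ = 7 ⇒ odd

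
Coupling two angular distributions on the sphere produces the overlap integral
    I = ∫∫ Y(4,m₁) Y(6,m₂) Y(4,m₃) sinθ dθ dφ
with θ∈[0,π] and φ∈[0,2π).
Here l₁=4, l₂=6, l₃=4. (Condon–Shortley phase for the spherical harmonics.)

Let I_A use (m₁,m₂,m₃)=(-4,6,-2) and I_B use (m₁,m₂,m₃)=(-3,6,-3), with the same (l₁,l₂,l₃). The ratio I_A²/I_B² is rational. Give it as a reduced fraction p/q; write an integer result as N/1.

l's match ⇒ only the (l;m) 3-j factors differ between A and B.
A: triangle coeff Δ(4,6,4) = 1/1261260; Σ_t [6,6]: t=6:+1/1036800 = 1/1036800; (3j)²=4/195 [(4 6 4; -4 6 -2)], sign=+1
B: triangle coeff Δ(4,6,4) = 1/1261260; Σ_t [6,6]: t=6:+1/518400 = 1/518400; (3j)²=7/195 [(4 6 4; -3 6 -3)], sign=-1
I_A²/I_B² = (4/195)/(7/195) = 4/7

4/7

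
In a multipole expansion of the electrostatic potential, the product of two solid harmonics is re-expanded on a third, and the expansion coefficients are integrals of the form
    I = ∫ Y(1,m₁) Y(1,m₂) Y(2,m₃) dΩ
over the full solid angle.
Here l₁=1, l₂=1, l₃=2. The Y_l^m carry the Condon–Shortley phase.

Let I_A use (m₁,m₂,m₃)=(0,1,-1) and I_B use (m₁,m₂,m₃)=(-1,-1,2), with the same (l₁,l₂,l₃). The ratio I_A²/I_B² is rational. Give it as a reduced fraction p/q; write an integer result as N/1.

Same 1,1,2: normalisation and zero-m 3j drop out of the ratio.
A: Δ: 0! 2! 2! / 5! → 1/30; sum: t=0:+1/2 = 1/2; 3j²(1 1 2; 0 1 -1) = Δ·Π!·Σ² = 1/10  (sign -1)
B: Δ: 0! 2! 2! / 5! → 1/30; sum: t=0:+1/4 = 1/4; 3j²(1 1 2; -1 -1 2) = Δ·Π!·Σ² = 1/5  (sign +1)
I_A²/I_B² = (1/10)/(1/5) = 1/2

1/2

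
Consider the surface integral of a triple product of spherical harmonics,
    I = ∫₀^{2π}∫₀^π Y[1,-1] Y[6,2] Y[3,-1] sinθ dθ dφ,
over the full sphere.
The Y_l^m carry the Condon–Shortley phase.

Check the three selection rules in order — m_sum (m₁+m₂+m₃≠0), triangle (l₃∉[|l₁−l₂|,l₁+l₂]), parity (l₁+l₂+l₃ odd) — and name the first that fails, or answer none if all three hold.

m₁+m₂+m₃ = -1 + 2 − 1 = 0  ✓
triangle: |1−6|=5 ≤ l₃=3 ≤ 1+6=7  ✗
parity: l₁+l₂+l₃ = 10 is even

triangle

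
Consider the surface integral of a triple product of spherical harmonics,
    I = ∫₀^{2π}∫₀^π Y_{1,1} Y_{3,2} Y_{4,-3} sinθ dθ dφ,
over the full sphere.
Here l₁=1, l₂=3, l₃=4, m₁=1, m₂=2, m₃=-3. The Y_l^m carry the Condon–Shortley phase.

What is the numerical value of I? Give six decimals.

-0.282095

Rules hold: Σm=0, L=8 even, 2≤4≤4.
N = 3·7·9 = 189
Δ = 0!·2!·6!/9! = 1/252
Racah Σ t=0..0: t=0:+1/36 = 1/36
⇒ 3j(1 3 4; 0 0 0)² = 4/63, sgn +1
Racah Σ t=0..0: t=0:+1/240 = 1/240
⇒ 3j(1 3 4; 1 2 -3)² = 1/12, sgn -1
4πI² = N·(3j₀)²·(3jₘ)² = 1/1
I = -1·√(1/4π) = -0.28209479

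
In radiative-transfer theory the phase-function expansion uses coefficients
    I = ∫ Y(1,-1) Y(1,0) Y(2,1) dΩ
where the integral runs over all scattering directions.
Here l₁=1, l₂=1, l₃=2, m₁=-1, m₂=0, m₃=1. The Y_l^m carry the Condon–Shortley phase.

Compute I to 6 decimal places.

-0.218510

Checks pass: Σm=0; 4 even; l₃=2∈[0,2].
(2·1+1)(2·1+1)(2·2+1) = 45
Δ: 0! 2! 2! / 5! → 1/30
sum: t=0:+1/1 = 1/1
3j²(1 1 2; 0 0 0) = Δ·Π!·Σ² = 2/15  (sign +1)
sum: t=0:+1/2 = 1/2
3j²(1 1 2; -1 0 1) = Δ·Π!·Σ² = 1/10  (sign -1)
combine: 4πI² = 45·2/15·1/10 = 3/5
take √, sign -1: I = -0.21850969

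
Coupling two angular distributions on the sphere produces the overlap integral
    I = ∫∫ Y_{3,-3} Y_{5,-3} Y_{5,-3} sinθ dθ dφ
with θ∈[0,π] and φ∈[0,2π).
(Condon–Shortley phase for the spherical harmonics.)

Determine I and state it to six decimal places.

0.000000

-3 − 3 − 3 = -9 ≠ 0: azimuthal integral kills it; I = 0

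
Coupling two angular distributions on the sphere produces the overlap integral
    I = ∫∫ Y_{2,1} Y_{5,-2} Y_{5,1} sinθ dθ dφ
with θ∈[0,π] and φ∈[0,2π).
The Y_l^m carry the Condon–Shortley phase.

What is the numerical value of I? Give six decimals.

m-sum 0 ✓  L=12 even ✓  3≤5≤7 ✓
Π(2lᵢ+1) = 5×11×11 = 605
triangle coeff Δ(2,5,5) = 1/38610
Σ_t [0,2]: t=0:+1/2880 t=1:−1/576 t=2:+1/2880 = -1/960
(3j)²=10/429 [(2 5 5; 0 0 0)], sign=+1
Σ_t [0,1]: t=0:+1/1440 t=1:−1/2880 = 1/2880
(3j)²=7/715 [(2 5 5; 1 -2 1)], sign=+1
⇒ 4πI² = 70/507
I = (+1)√(70/507/(4π)) = 0.10481902

0.104819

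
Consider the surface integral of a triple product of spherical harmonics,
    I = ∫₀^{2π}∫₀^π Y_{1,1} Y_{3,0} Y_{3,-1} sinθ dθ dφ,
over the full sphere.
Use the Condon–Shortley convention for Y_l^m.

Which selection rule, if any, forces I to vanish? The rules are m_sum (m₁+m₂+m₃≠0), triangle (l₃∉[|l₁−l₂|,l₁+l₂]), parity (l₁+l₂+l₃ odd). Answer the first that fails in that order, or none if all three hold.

azimuthal sum: 1 + 0 − 1 = 0  ✓
2 ≤ 3 ≤ 4 (triangle on l)  ✓
L = 1 + 3 + 3 = 7 (odd)  ✗

parity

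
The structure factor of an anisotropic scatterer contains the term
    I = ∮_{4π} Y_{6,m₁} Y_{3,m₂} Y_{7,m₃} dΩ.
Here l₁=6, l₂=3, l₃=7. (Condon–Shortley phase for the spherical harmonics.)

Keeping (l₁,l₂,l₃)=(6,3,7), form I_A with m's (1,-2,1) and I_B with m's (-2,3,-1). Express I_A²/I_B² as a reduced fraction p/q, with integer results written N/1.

l's match ⇒ only the (l;m) 3-j factors differ between A and B.
A: triangle coeff Δ(6,3,7) = 1/2042040; Σ_t [0,1]: t=0:+1/172800 t=1:−1/414720 = 7/2073600; (3j)²=343/29172 [(6 3 7; 1 -2 1)], sign=+1
B: triangle coeff Δ(6,3,7) = 1/2042040; Σ_t [2,2]: t=2:+1/829440 = 1/829440; (3j)²=35/2431 [(6 3 7; -2 3 -1)], sign=+1
I_A²/I_B² = (343/29172)/(35/2431) = 49/60

49/60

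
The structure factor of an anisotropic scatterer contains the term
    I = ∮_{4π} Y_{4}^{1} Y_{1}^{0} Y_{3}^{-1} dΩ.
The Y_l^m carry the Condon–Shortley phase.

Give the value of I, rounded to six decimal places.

-0.238414

Rules hold: Σm=0, L=8 even, 3≤3≤5.
N = 9·3·7 = 189
Δ = 2!·6!·0!/9! = 1/252
Racah Σ t=1..1: t=1:−1/36 = -1/36
⇒ 3j(4 1 3; 0 0 0)² = 4/63, sgn +1
Racah Σ t=1..1: t=1:−1/48 = -1/48
⇒ 3j(4 1 3; 1 0 -1)² = 5/84, sgn -1
4πI² = N·(3j₀)²·(3jₘ)² = 5/7
I = -1·√(0.714286/4π) = -0.23841361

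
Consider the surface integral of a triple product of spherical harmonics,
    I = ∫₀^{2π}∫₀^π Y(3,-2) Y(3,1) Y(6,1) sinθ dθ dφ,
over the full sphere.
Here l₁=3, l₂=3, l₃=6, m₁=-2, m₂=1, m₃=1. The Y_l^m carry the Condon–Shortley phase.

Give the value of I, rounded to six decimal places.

-0.121471

m-sum 0 ✓  L=12 even ✓  0≤6≤6 ✓
Π(2lᵢ+1) = 7×7×13 = 637
triangle coeff Δ(3,3,6) = 1/12012
Σ_t [0,0]: t=0:+1/1296 = 1/1296
(3j)²=100/3003 [(3 3 6; 0 0 0)], sign=+1
Σ_t [0,0]: t=0:+1/5760 = 1/5760
(3j)²=5/572 [(3 3 6; -2 1 1)], sign=-1
⇒ 4πI² = 875/4719
I = (-1)√(875/4719/(4π)) = -0.12147142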